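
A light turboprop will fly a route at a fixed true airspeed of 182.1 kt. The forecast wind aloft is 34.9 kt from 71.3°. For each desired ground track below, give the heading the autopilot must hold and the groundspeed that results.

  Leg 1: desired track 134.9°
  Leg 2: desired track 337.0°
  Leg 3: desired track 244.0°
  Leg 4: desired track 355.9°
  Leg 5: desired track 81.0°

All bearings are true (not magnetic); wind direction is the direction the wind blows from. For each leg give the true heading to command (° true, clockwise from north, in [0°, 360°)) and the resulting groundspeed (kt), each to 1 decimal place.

Leg 1: desired track 134.9°; wind correction -9.9° → command heading 125.0°, groundspeed 163.9 kt
Leg 2: desired track 337.0°; wind correction +11.0° → command heading 348.0°, groundspeed 181.4 kt
Leg 3: desired track 244.0°; wind correction -1.4° → command heading 242.6°, groundspeed 216.7 kt
Leg 4: desired track 355.9°; wind correction +10.7° → command heading 6.6°, groundspeed 170.1 kt
Leg 5: desired track 81.0°; wind correction -1.9° → command heading 79.1°, groundspeed 147.6 kt

Leg 1: heading=125.0°, groundspeed=163.9 kt
Leg 2: heading=348.0°, groundspeed=181.4 kt
Leg 3: heading=242.6°, groundspeed=216.7 kt
Leg 4: heading=6.6°, groundspeed=170.1 kt
Leg 5: heading=79.1°, groundspeed=147.6 kt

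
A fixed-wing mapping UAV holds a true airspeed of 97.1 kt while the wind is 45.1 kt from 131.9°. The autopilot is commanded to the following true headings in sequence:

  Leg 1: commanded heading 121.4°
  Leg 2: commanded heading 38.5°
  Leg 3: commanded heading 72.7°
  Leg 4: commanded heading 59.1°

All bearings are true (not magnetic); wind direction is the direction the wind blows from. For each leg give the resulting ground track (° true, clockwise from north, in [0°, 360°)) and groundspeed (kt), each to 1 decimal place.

Leg 1: heading 121.4°; drift -8.9° → track 112.5°, groundspeed 53.4 kt
Leg 2: heading 38.5°; drift -24.3° → track 14.2°, groundspeed 109.5 kt
Leg 3: heading 72.7°; drift -27.6° → track 45.1°, groundspeed 83.5 kt
Leg 4: heading 59.1°; drift -27.2° → track 31.9°, groundspeed 94.2 kt

Leg 1: track=112.5°, groundspeed=53.4 kt
Leg 2: track=14.2°, groundspeed=109.5 kt
Leg 3: track=45.1°, groundspeed=83.5 kt
Leg 4: track=31.9°, groundspeed=94.2 kt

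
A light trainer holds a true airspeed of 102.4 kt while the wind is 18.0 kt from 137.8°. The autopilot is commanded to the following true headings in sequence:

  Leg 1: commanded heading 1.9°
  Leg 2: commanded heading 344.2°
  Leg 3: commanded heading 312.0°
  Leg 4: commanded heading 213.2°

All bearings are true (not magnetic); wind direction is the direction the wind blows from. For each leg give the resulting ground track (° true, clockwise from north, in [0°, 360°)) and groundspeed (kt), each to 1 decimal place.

Leg 1: track=355.7°, groundspeed=116.0 kt
Leg 2: track=340.3°, groundspeed=118.8 kt
Leg 3: track=312.9°, groundspeed=120.3 kt
Leg 4: track=223.3°, groundspeed=99.4 kt

Leg 1: heading 1.9°; drift -6.2° → track 355.7°, groundspeed 116.0 kt
Leg 2: heading 344.2°; drift -3.9° → track 340.3°, groundspeed 118.8 kt
Leg 3: heading 312.0°; drift +0.9° → track 312.9°, groundspeed 120.3 kt
Leg 4: heading 213.2°; drift +10.1° → track 223.3°, groundspeed 99.4 kt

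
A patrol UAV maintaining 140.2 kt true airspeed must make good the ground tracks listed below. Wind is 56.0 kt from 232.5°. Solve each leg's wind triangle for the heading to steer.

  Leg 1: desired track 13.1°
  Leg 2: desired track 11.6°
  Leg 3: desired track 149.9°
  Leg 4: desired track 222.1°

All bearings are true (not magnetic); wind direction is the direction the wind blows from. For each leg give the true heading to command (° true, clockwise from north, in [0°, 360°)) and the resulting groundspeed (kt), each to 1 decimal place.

Leg 1: heading=358.4°, groundspeed=178.9 kt
Leg 2: heading=356.4°, groundspeed=177.6 kt
Leg 3: heading=173.2°, groundspeed=121.5 kt
Leg 4: heading=226.2°, groundspeed=84.8 kt

Leg 1: desired track 13.1°; wind correction -14.7° → command heading 358.4°, groundspeed 178.9 kt
Leg 2: desired track 11.6°; wind correction -15.2° → command heading 356.4°, groundspeed 177.6 kt
Leg 3: desired track 149.9°; wind correction +23.3° → command heading 173.2°, groundspeed 121.5 kt
Leg 4: desired track 222.1°; wind correction +4.1° → command heading 226.2°, groundspeed 84.8 kt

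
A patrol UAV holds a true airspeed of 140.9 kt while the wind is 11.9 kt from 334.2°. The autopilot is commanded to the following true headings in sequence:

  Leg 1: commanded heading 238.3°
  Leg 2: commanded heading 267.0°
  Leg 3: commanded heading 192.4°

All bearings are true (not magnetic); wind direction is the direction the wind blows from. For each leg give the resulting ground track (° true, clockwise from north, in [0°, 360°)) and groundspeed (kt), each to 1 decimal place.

Leg 1: heading 238.3°; drift -4.8° → track 233.5°, groundspeed 142.6 kt
Leg 2: heading 267.0°; drift -4.6° → track 262.4°, groundspeed 136.7 kt
Leg 3: heading 192.4°; drift -2.8° → track 189.6°, groundspeed 150.4 kt

Leg 1: track=233.5°, groundspeed=142.6 kt
Leg 2: track=262.4°, groundspeed=136.7 kt
Leg 3: track=189.6°, groundspeed=150.4 kt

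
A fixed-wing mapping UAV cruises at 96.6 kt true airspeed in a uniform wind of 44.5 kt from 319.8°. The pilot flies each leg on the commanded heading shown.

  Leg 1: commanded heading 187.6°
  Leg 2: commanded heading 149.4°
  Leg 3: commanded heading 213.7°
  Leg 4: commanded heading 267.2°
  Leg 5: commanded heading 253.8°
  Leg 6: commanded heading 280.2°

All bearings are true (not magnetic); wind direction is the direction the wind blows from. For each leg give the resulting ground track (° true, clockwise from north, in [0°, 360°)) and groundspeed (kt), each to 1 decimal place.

Leg 1: track=173.0°, groundspeed=130.7 kt
Leg 2: track=146.4°, groundspeed=140.7 kt
Leg 3: track=192.3°, groundspeed=117.0 kt
Leg 4: track=240.3°, groundspeed=78.0 kt
Leg 5: track=226.4°, groundspeed=88.4 kt
Leg 6: track=255.7°, groundspeed=68.5 kt

Leg 1: heading 187.6°; drift -14.6° → track 173.0°, groundspeed 130.7 kt
Leg 2: heading 149.4°; drift -3.0° → track 146.4°, groundspeed 140.7 kt
Leg 3: heading 213.7°; drift -21.4° → track 192.3°, groundspeed 117.0 kt
Leg 4: heading 267.2°; drift -26.9° → track 240.3°, groundspeed 78.0 kt
Leg 5: heading 253.8°; drift -27.4° → track 226.4°, groundspeed 88.4 kt
Leg 6: heading 280.2°; drift -24.5° → track 255.7°, groundspeed 68.5 kt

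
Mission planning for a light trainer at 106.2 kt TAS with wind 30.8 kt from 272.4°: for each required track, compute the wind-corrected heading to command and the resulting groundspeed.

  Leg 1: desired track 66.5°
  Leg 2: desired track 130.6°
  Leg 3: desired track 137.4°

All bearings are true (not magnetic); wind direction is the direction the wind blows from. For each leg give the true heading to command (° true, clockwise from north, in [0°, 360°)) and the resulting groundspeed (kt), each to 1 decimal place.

Leg 1: heading=59.2°, groundspeed=133.1 kt
Leg 2: heading=140.9°, groundspeed=128.7 kt
Leg 3: heading=149.2°, groundspeed=125.7 kt

Leg 1: desired track 66.5°; wind correction -7.3° → command heading 59.2°, groundspeed 133.1 kt
Leg 2: desired track 130.6°; wind correction +10.3° → command heading 140.9°, groundspeed 128.7 kt
Leg 3: desired track 137.4°; wind correction +11.8° → command heading 149.2°, groundspeed 125.7 kt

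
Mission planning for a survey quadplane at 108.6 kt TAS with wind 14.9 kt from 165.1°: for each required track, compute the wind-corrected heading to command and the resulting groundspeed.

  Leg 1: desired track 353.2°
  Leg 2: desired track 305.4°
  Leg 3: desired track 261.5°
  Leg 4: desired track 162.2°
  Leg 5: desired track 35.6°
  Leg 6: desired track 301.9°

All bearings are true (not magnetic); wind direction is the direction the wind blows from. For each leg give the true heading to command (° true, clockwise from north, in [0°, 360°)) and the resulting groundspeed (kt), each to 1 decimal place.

Leg 1: heading=354.3°, groundspeed=123.3 kt
Leg 2: heading=300.4°, groundspeed=119.6 kt
Leg 3: heading=253.7°, groundspeed=109.2 kt
Leg 4: heading=162.6°, groundspeed=93.7 kt
Leg 5: heading=41.7°, groundspeed=117.5 kt
Leg 6: heading=296.5°, groundspeed=119.0 kt

Leg 1: desired track 353.2°; wind correction +1.1° → command heading 354.3°, groundspeed 123.3 kt
Leg 2: desired track 305.4°; wind correction -5.0° → command heading 300.4°, groundspeed 119.6 kt
Leg 3: desired track 261.5°; wind correction -7.8° → command heading 253.7°, groundspeed 109.2 kt
Leg 4: desired track 162.2°; wind correction +0.4° → command heading 162.6°, groundspeed 93.7 kt
Leg 5: desired track 35.6°; wind correction +6.1° → command heading 41.7°, groundspeed 117.5 kt
Leg 6: desired track 301.9°; wind correction -5.4° → command heading 296.5°, groundspeed 119.0 kt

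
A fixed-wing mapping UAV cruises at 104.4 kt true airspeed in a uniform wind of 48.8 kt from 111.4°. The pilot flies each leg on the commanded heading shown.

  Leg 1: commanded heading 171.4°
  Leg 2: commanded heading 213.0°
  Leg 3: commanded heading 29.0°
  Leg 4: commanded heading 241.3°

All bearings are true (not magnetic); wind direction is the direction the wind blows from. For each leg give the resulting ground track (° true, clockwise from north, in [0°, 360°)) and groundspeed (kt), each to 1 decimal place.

Leg 1: heading 171.4°; drift +27.8° → track 199.2°, groundspeed 90.5 kt
Leg 2: heading 213.0°; drift +22.7° → track 235.7°, groundspeed 123.8 kt
Leg 3: heading 29.0°; drift -26.3° → track 2.7°, groundspeed 109.2 kt
Leg 4: heading 241.3°; drift +15.4° → track 256.7°, groundspeed 140.8 kt

Leg 1: track=199.2°, groundspeed=90.5 kt
Leg 2: track=235.7°, groundspeed=123.8 kt
Leg 3: track=2.7°, groundspeed=109.2 kt
Leg 4: track=256.7°, groundspeed=140.8 kt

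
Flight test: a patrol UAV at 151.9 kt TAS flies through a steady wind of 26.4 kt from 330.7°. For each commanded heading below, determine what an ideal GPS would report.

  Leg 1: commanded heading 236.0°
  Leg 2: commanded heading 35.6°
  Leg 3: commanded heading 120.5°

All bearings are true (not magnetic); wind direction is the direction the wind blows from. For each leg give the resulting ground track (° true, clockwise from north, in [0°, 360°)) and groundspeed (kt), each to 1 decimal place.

Leg 1: heading 236.0°; drift -9.7° → track 226.3°, groundspeed 156.3 kt
Leg 2: heading 35.6°; drift +9.6° → track 45.2°, groundspeed 142.7 kt
Leg 3: heading 120.5°; drift +4.3° → track 124.8°, groundspeed 175.2 kt

Leg 1: track=226.3°, groundspeed=156.3 kt
Leg 2: track=45.2°, groundspeed=142.7 kt
Leg 3: track=124.8°, groundspeed=175.2 kt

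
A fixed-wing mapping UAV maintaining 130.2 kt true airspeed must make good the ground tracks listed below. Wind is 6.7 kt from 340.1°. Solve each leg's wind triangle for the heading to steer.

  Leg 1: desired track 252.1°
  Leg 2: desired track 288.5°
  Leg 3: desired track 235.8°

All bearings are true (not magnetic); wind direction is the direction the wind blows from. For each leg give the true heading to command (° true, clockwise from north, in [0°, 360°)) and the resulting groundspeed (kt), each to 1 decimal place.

Leg 1: heading=255.0°, groundspeed=129.8 kt
Leg 2: heading=290.8°, groundspeed=125.9 kt
Leg 3: heading=238.7°, groundspeed=131.7 kt

Leg 1: desired track 252.1°; wind correction +2.9° → command heading 255.0°, groundspeed 129.8 kt
Leg 2: desired track 288.5°; wind correction +2.3° → command heading 290.8°, groundspeed 125.9 kt
Leg 3: desired track 235.8°; wind correction +2.9° → command heading 238.7°, groundspeed 131.7 kt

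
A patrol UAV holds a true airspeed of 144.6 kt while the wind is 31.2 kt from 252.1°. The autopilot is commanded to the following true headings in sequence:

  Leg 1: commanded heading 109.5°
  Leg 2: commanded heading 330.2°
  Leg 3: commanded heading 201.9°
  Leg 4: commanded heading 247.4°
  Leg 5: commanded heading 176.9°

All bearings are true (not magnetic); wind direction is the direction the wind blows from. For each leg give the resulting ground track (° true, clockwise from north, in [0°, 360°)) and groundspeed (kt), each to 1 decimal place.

Leg 1: heading 109.5°; drift -6.4° → track 103.1°, groundspeed 170.4 kt
Leg 2: heading 330.2°; drift +12.5° → track 342.7°, groundspeed 141.5 kt
Leg 3: heading 201.9°; drift -10.9° → track 191.0°, groundspeed 126.9 kt
Leg 4: heading 247.4°; drift -1.3° → track 246.1°, groundspeed 113.5 kt
Leg 5: heading 176.9°; drift -12.4° → track 164.5°, groundspeed 139.9 kt

Leg 1: track=103.1°, groundspeed=170.4 kt
Leg 2: track=342.7°, groundspeed=141.5 kt
Leg 3: track=191.0°, groundspeed=126.9 kt
Leg 4: track=246.1°, groundspeed=113.5 kt
Leg 5: track=164.5°, groundspeed=139.9 kt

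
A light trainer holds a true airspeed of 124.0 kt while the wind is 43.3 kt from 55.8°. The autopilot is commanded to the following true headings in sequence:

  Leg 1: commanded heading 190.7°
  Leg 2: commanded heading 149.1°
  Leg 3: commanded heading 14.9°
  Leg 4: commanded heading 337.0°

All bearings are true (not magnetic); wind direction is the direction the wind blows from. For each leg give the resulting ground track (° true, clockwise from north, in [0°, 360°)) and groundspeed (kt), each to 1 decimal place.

Leg 1: track=201.9°, groundspeed=157.6 kt
Leg 2: track=168.0°, groundspeed=133.7 kt
Leg 3: track=357.6°, groundspeed=95.6 kt
Leg 4: track=316.8°, groundspeed=123.1 kt

Leg 1: heading 190.7°; drift +11.2° → track 201.9°, groundspeed 157.6 kt
Leg 2: heading 149.1°; drift +18.9° → track 168.0°, groundspeed 133.7 kt
Leg 3: heading 14.9°; drift -17.3° → track 357.6°, groundspeed 95.6 kt
Leg 4: heading 337.0°; drift -20.2° → track 316.8°, groundspeed 123.1 kt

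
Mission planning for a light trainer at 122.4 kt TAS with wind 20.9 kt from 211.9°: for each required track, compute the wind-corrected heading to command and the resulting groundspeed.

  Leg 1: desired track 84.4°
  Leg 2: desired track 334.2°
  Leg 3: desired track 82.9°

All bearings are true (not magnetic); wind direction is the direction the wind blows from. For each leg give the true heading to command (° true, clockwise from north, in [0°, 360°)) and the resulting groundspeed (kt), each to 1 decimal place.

Leg 1: desired track 84.4°; wind correction +7.8° → command heading 92.2°, groundspeed 134.0 kt
Leg 2: desired track 334.2°; wind correction -8.3° → command heading 325.9°, groundspeed 132.3 kt
Leg 3: desired track 82.9°; wind correction +7.6° → command heading 90.5°, groundspeed 134.5 kt

Leg 1: heading=92.2°, groundspeed=134.0 kt
Leg 2: heading=325.9°, groundspeed=132.3 kt
Leg 3: heading=90.5°, groundspeed=134.5 kt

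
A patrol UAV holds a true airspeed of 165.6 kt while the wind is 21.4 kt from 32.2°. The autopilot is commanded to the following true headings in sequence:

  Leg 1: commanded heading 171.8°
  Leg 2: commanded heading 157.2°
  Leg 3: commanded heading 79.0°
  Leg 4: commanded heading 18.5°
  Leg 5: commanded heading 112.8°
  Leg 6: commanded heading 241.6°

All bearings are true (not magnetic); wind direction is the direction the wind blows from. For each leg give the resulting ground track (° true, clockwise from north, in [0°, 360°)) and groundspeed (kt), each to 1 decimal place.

Leg 1: heading 171.8°; drift +4.4° → track 176.2°, groundspeed 182.4 kt
Leg 2: heading 157.2°; drift +5.6° → track 162.8°, groundspeed 178.7 kt
Leg 3: heading 79.0°; drift +5.9° → track 84.9°, groundspeed 151.8 kt
Leg 4: heading 18.5°; drift -2.0° → track 16.5°, groundspeed 144.9 kt
Leg 5: heading 112.8°; drift +7.4° → track 120.2°, groundspeed 163.5 kt
Leg 6: heading 241.6°; drift -3.3° → track 238.3°, groundspeed 184.5 kt

Leg 1: track=176.2°, groundspeed=182.4 kt
Leg 2: track=162.8°, groundspeed=178.7 kt
Leg 3: track=84.9°, groundspeed=151.8 kt
Leg 4: track=16.5°, groundspeed=144.9 kt
Leg 5: track=120.2°, groundspeed=163.5 kt
Leg 6: track=238.3°, groundspeed=184.5 kt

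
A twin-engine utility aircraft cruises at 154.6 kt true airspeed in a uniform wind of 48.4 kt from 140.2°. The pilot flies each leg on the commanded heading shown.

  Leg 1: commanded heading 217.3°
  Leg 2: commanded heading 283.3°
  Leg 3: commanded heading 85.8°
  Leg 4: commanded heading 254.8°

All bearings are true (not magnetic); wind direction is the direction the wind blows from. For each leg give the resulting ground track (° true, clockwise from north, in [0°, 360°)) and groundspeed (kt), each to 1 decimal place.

Leg 1: heading 217.3°; drift +18.2° → track 235.5°, groundspeed 151.3 kt
Leg 2: heading 283.3°; drift +8.5° → track 291.8°, groundspeed 195.5 kt
Leg 3: heading 85.8°; drift -17.3° → track 68.5°, groundspeed 132.4 kt
Leg 4: heading 254.8°; drift +14.1° → track 268.9°, groundspeed 180.2 kt

Leg 1: track=235.5°, groundspeed=151.3 kt
Leg 2: track=291.8°, groundspeed=195.5 kt
Leg 3: track=68.5°, groundspeed=132.4 kt
Leg 4: track=268.9°, groundspeed=180.2 kt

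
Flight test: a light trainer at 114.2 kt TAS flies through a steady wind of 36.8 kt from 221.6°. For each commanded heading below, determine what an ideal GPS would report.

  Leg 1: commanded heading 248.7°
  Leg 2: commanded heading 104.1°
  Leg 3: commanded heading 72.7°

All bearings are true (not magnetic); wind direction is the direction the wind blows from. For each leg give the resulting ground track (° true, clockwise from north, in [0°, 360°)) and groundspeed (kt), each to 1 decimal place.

Leg 1: heading 248.7°; drift +11.6° → track 260.3°, groundspeed 83.1 kt
Leg 2: heading 104.1°; drift -14.0° → track 90.1°, groundspeed 135.2 kt
Leg 3: heading 72.7°; drift -7.4° → track 65.3°, groundspeed 146.9 kt

Leg 1: track=260.3°, groundspeed=83.1 kt
Leg 2: track=90.1°, groundspeed=135.2 kt
Leg 3: track=65.3°, groundspeed=146.9 kt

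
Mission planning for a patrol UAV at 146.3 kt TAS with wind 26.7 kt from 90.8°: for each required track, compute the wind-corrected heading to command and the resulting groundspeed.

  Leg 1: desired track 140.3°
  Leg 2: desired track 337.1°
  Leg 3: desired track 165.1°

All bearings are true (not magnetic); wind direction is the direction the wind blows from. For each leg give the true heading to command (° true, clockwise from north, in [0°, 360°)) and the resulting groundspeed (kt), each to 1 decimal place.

Leg 1: desired track 140.3°; wind correction -8.0° → command heading 132.3°, groundspeed 127.5 kt
Leg 2: desired track 337.1°; wind correction +9.6° → command heading 346.7°, groundspeed 155.0 kt
Leg 3: desired track 165.1°; wind correction -10.1° → command heading 155.0°, groundspeed 136.8 kt

Leg 1: heading=132.3°, groundspeed=127.5 kt
Leg 2: heading=346.7°, groundspeed=155.0 kt
Leg 3: heading=155.0°, groundspeed=136.8 kt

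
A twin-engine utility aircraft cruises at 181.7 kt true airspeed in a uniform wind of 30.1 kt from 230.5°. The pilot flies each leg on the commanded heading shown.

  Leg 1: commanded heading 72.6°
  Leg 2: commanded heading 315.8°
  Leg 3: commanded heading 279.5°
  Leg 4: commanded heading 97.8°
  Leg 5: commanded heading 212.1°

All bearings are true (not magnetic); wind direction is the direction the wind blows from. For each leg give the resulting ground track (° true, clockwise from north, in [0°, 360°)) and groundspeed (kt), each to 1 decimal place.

Leg 1: heading 72.6°; drift -3.1° → track 69.5°, groundspeed 209.9 kt
Leg 2: heading 315.8°; drift +9.5° → track 325.3°, groundspeed 181.7 kt
Leg 3: heading 279.5°; drift +8.0° → track 287.5°, groundspeed 163.5 kt
Leg 4: heading 97.8°; drift -6.2° → track 91.6°, groundspeed 203.3 kt
Leg 5: heading 212.1°; drift -3.6° → track 208.5°, groundspeed 153.4 kt

Leg 1: track=69.5°, groundspeed=209.9 kt
Leg 2: track=325.3°, groundspeed=181.7 kt
Leg 3: track=287.5°, groundspeed=163.5 kt
Leg 4: track=91.6°, groundspeed=203.3 kt
Leg 5: track=208.5°, groundspeed=153.4 kt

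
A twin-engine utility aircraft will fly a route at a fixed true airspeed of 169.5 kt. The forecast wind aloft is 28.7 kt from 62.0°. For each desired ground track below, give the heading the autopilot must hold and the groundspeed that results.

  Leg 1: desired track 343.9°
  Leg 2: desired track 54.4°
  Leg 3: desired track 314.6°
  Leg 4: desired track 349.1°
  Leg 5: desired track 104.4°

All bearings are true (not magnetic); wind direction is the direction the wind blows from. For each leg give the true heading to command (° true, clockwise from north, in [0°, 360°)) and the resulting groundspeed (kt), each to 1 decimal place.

Leg 1: heading=353.4°, groundspeed=161.2 kt
Leg 2: heading=55.7°, groundspeed=141.0 kt
Leg 3: heading=323.9°, groundspeed=175.9 kt
Leg 4: heading=358.4°, groundspeed=158.8 kt
Leg 5: heading=97.8°, groundspeed=147.2 kt

Leg 1: desired track 343.9°; wind correction +9.5° → command heading 353.4°, groundspeed 161.2 kt
Leg 2: desired track 54.4°; wind correction +1.3° → command heading 55.7°, groundspeed 141.0 kt
Leg 3: desired track 314.6°; wind correction +9.3° → command heading 323.9°, groundspeed 175.9 kt
Leg 4: desired track 349.1°; wind correction +9.3° → command heading 358.4°, groundspeed 158.8 kt
Leg 5: desired track 104.4°; wind correction -6.6° → command heading 97.8°, groundspeed 147.2 kt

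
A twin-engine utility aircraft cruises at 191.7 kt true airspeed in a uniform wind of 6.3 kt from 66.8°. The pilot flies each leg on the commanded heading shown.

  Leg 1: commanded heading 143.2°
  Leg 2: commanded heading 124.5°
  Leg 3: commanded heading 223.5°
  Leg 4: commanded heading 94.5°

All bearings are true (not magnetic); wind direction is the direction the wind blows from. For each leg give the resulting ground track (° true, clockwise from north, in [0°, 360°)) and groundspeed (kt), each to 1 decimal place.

Leg 1: heading 143.2°; drift +1.8° → track 145.0°, groundspeed 190.3 kt
Leg 2: heading 124.5°; drift +1.6° → track 126.1°, groundspeed 188.4 kt
Leg 3: heading 223.5°; drift +0.7° → track 224.2°, groundspeed 197.5 kt
Leg 4: heading 94.5°; drift +0.9° → track 95.4°, groundspeed 186.1 kt

Leg 1: track=145.0°, groundspeed=190.3 kt
Leg 2: track=126.1°, groundspeed=188.4 kt
Leg 3: track=224.2°, groundspeed=197.5 kt
Leg 4: track=95.4°, groundspeed=186.1 kt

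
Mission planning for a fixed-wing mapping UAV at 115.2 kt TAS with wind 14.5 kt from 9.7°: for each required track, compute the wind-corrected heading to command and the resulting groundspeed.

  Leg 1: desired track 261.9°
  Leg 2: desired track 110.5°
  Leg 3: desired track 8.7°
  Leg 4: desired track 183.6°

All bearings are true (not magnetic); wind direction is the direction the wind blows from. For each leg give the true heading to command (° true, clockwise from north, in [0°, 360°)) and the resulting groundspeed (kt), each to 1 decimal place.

Leg 1: desired track 261.9°; wind correction +6.9° → command heading 268.8°, groundspeed 118.8 kt
Leg 2: desired track 110.5°; wind correction -7.1° → command heading 103.4°, groundspeed 117.0 kt
Leg 3: desired track 8.7°; wind correction +0.1° → command heading 8.8°, groundspeed 100.7 kt
Leg 4: desired track 183.6°; wind correction -0.8° → command heading 182.8°, groundspeed 129.6 kt

Leg 1: heading=268.8°, groundspeed=118.8 kt
Leg 2: heading=103.4°, groundspeed=117.0 kt
Leg 3: heading=8.8°, groundspeed=100.7 kt
Leg 4: heading=182.8°, groundspeed=129.6 kt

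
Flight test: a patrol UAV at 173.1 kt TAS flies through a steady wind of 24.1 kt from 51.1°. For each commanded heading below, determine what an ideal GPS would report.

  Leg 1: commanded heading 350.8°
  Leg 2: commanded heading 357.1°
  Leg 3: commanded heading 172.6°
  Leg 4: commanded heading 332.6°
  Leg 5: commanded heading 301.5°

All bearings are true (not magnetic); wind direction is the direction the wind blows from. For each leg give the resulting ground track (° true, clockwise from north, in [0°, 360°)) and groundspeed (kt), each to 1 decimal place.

Leg 1: heading 350.8°; drift -7.4° → track 343.4°, groundspeed 162.5 kt
Leg 2: heading 357.1°; drift -7.0° → track 350.1°, groundspeed 160.1 kt
Leg 3: heading 172.6°; drift +6.3° → track 178.9°, groundspeed 186.8 kt
Leg 4: heading 332.6°; drift -8.0° → track 324.6°, groundspeed 169.9 kt
Leg 5: heading 301.5°; drift -7.1° → track 294.4°, groundspeed 182.6 kt

Leg 1: track=343.4°, groundspeed=162.5 kt
Leg 2: track=350.1°, groundspeed=160.1 kt
Leg 3: track=178.9°, groundspeed=186.8 kt
Leg 4: track=324.6°, groundspeed=169.9 kt
Leg 5: track=294.4°, groundspeed=182.6 kt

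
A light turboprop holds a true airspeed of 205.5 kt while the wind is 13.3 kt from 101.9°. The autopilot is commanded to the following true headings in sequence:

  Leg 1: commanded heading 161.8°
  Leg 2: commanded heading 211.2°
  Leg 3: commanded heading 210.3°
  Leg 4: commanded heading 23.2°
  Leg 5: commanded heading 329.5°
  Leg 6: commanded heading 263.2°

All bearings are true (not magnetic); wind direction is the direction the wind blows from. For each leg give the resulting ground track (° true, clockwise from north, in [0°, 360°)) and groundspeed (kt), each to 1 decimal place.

Leg 1: heading 161.8°; drift +3.3° → track 165.1°, groundspeed 199.2 kt
Leg 2: heading 211.2°; drift +3.4° → track 214.6°, groundspeed 210.3 kt
Leg 3: heading 210.3°; drift +3.4° → track 213.7°, groundspeed 210.1 kt
Leg 4: heading 23.2°; drift -3.7° → track 19.5°, groundspeed 203.3 kt
Leg 5: heading 329.5°; drift -2.6° → track 326.9°, groundspeed 214.7 kt
Leg 6: heading 263.2°; drift +1.1° → track 264.3°, groundspeed 218.1 kt

Leg 1: track=165.1°, groundspeed=199.2 kt
Leg 2: track=214.6°, groundspeed=210.3 kt
Leg 3: track=213.7°, groundspeed=210.1 kt
Leg 4: track=19.5°, groundspeed=203.3 kt
Leg 5: track=326.9°, groundspeed=214.7 kt
Leg 6: track=264.3°, groundspeed=218.1 kt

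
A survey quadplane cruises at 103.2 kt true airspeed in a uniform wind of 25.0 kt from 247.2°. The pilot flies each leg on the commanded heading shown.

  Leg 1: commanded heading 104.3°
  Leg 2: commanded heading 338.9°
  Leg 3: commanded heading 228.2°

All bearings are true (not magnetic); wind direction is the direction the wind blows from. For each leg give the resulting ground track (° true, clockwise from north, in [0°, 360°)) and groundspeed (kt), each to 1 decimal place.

Leg 1: heading 104.3°; drift -7.0° → track 97.3°, groundspeed 124.1 kt
Leg 2: heading 338.9°; drift +13.5° → track 352.4°, groundspeed 106.9 kt
Leg 3: heading 228.2°; drift -5.8° → track 222.4°, groundspeed 80.0 kt

Leg 1: track=97.3°, groundspeed=124.1 kt
Leg 2: track=352.4°, groundspeed=106.9 kt
Leg 3: track=222.4°, groundspeed=80.0 kt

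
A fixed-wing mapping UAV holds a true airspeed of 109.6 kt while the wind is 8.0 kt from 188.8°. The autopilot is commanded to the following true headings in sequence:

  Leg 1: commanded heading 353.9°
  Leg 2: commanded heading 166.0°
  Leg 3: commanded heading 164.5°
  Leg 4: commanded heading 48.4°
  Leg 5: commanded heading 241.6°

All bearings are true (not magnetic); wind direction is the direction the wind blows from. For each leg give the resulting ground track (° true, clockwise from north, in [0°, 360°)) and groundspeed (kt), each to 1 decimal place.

Leg 1: track=354.9°, groundspeed=117.3 kt
Leg 2: track=164.3°, groundspeed=102.3 kt
Leg 3: track=162.7°, groundspeed=102.4 kt
Leg 4: track=45.9°, groundspeed=115.9 kt
Leg 5: track=245.1°, groundspeed=105.0 kt

Leg 1: heading 353.9°; drift +1.0° → track 354.9°, groundspeed 117.3 kt
Leg 2: heading 166.0°; drift -1.7° → track 164.3°, groundspeed 102.3 kt
Leg 3: heading 164.5°; drift -1.8° → track 162.7°, groundspeed 102.4 kt
Leg 4: heading 48.4°; drift -2.5° → track 45.9°, groundspeed 115.9 kt
Leg 5: heading 241.6°; drift +3.5° → track 245.1°, groundspeed 105.0 kt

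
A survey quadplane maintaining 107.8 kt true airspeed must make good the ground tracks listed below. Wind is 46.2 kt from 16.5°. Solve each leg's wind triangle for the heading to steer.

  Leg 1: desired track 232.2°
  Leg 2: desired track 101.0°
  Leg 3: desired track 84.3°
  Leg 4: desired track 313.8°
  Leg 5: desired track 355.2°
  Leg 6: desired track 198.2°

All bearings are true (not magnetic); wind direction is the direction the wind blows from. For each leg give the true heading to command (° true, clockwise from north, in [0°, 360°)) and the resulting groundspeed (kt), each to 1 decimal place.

Leg 1: heading=246.7°, groundspeed=141.9 kt
Leg 2: heading=75.7°, groundspeed=93.1 kt
Leg 3: heading=60.9°, groundspeed=81.5 kt
Leg 4: heading=336.2°, groundspeed=78.5 kt
Leg 5: heading=4.2°, groundspeed=63.4 kt
Leg 6: heading=198.9°, groundspeed=154.0 kt

Leg 1: desired track 232.2°; wind correction +14.5° → command heading 246.7°, groundspeed 141.9 kt
Leg 2: desired track 101.0°; wind correction -25.3° → command heading 75.7°, groundspeed 93.1 kt
Leg 3: desired track 84.3°; wind correction -23.4° → command heading 60.9°, groundspeed 81.5 kt
Leg 4: desired track 313.8°; wind correction +22.4° → command heading 336.2°, groundspeed 78.5 kt
Leg 5: desired track 355.2°; wind correction +9.0° → command heading 4.2°, groundspeed 63.4 kt
Leg 6: desired track 198.2°; wind correction +0.7° → command heading 198.9°, groundspeed 154.0 kt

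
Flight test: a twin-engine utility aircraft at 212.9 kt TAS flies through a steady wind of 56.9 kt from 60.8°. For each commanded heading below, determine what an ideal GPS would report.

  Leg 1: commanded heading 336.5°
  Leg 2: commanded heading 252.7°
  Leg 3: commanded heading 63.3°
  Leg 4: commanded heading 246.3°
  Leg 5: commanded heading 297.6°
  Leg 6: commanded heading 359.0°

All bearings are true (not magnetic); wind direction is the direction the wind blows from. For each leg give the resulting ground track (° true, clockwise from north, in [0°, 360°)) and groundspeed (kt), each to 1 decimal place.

Leg 1: track=321.2°, groundspeed=214.8 kt
Leg 2: track=250.2°, groundspeed=268.8 kt
Leg 3: track=64.2°, groundspeed=156.1 kt
Leg 4: track=245.1°, groundspeed=269.6 kt
Leg 5: track=286.6°, groundspeed=248.7 kt
Leg 6: track=343.9°, groundspeed=192.7 kt

Leg 1: heading 336.5°; drift -15.3° → track 321.2°, groundspeed 214.8 kt
Leg 2: heading 252.7°; drift -2.5° → track 250.2°, groundspeed 268.8 kt
Leg 3: heading 63.3°; drift +0.9° → track 64.2°, groundspeed 156.1 kt
Leg 4: heading 246.3°; drift -1.2° → track 245.1°, groundspeed 269.6 kt
Leg 5: heading 297.6°; drift -11.0° → track 286.6°, groundspeed 248.7 kt
Leg 6: heading 359.0°; drift -15.1° → track 343.9°, groundspeed 192.7 kt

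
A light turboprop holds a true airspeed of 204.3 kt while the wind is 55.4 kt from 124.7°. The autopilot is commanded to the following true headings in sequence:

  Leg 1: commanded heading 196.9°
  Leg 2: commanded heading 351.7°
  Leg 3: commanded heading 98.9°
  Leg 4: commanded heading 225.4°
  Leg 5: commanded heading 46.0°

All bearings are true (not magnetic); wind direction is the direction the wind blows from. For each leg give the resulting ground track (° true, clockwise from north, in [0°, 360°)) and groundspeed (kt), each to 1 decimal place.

Leg 1: heading 196.9°; drift +15.7° → track 212.6°, groundspeed 194.6 kt
Leg 2: heading 351.7°; drift -9.5° → track 342.2°, groundspeed 245.4 kt
Leg 3: heading 98.9°; drift -8.9° → track 90.0°, groundspeed 156.3 kt
Leg 4: heading 225.4°; drift +14.2° → track 239.6°, groundspeed 221.4 kt
Leg 5: heading 46.0°; drift -15.7° → track 30.3°, groundspeed 200.9 kt

Leg 1: track=212.6°, groundspeed=194.6 kt
Leg 2: track=342.2°, groundspeed=245.4 kt
Leg 3: track=90.0°, groundspeed=156.3 kt
Leg 4: track=239.6°, groundspeed=221.4 kt
Leg 5: track=30.3°, groundspeed=200.9 kt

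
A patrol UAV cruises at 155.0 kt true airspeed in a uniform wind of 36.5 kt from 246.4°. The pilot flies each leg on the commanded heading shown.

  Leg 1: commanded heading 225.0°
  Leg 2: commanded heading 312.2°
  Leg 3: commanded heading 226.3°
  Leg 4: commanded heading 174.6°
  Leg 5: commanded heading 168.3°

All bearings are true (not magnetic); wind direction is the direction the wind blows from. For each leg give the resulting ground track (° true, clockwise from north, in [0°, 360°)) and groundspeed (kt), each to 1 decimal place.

Leg 1: heading 225.0°; drift -6.3° → track 218.7°, groundspeed 121.7 kt
Leg 2: heading 312.2°; drift +13.4° → track 325.6°, groundspeed 143.9 kt
Leg 3: heading 226.3°; drift -5.9° → track 220.4°, groundspeed 121.4 kt
Leg 4: heading 174.6°; drift -13.6° → track 161.0°, groundspeed 147.7 kt
Leg 5: heading 168.3°; drift -13.6° → track 154.7°, groundspeed 151.7 kt

Leg 1: track=218.7°, groundspeed=121.7 kt
Leg 2: track=325.6°, groundspeed=143.9 kt
Leg 3: track=220.4°, groundspeed=121.4 kt
Leg 4: track=161.0°, groundspeed=147.7 kt
Leg 5: track=154.7°, groundspeed=151.7 kt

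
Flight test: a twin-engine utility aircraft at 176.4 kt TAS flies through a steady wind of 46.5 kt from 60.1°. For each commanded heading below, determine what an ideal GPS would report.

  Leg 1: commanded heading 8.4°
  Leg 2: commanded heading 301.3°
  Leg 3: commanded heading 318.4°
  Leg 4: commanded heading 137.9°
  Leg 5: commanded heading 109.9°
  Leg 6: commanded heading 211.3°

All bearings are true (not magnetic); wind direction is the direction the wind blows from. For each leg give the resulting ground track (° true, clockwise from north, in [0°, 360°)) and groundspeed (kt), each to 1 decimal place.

Leg 1: track=354.5°, groundspeed=152.0 kt
Leg 2: track=289.7°, groundspeed=202.9 kt
Leg 3: track=304.6°, groundspeed=191.3 kt
Leg 4: track=153.2°, groundspeed=172.7 kt
Leg 5: track=123.5°, groundspeed=150.6 kt
Leg 6: track=217.2°, groundspeed=218.3 kt

Leg 1: heading 8.4°; drift -13.9° → track 354.5°, groundspeed 152.0 kt
Leg 2: heading 301.3°; drift -11.6° → track 289.7°, groundspeed 202.9 kt
Leg 3: heading 318.4°; drift -13.8° → track 304.6°, groundspeed 191.3 kt
Leg 4: heading 137.9°; drift +15.3° → track 153.2°, groundspeed 172.7 kt
Leg 5: heading 109.9°; drift +13.6° → track 123.5°, groundspeed 150.6 kt
Leg 6: heading 211.3°; drift +5.9° → track 217.2°, groundspeed 218.3 kt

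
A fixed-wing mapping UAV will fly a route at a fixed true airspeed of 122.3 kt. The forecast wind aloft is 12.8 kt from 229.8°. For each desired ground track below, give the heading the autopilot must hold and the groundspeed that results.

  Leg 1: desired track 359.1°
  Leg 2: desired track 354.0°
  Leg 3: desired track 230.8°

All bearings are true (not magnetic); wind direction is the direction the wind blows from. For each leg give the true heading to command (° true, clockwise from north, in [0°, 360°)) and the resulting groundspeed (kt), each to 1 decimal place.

Leg 1: heading=354.5°, groundspeed=130.0 kt
Leg 2: heading=349.0°, groundspeed=129.0 kt
Leg 3: heading=230.7°, groundspeed=109.5 kt

Leg 1: desired track 359.1°; wind correction -4.6° → command heading 354.5°, groundspeed 130.0 kt
Leg 2: desired track 354.0°; wind correction -5.0° → command heading 349.0°, groundspeed 129.0 kt
Leg 3: desired track 230.8°; wind correction -0.1° → command heading 230.7°, groundspeed 109.5 kt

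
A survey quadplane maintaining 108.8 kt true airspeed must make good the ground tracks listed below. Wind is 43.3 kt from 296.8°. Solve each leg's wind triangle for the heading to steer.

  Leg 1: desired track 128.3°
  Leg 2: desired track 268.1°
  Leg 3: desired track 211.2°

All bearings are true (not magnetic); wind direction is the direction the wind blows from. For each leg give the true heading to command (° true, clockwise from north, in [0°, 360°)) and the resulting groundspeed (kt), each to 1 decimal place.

Leg 1: heading=132.9°, groundspeed=150.9 kt
Leg 2: heading=279.1°, groundspeed=68.8 kt
Leg 3: heading=234.6°, groundspeed=96.5 kt

Leg 1: desired track 128.3°; wind correction +4.6° → command heading 132.9°, groundspeed 150.9 kt
Leg 2: desired track 268.1°; wind correction +11.0° → command heading 279.1°, groundspeed 68.8 kt
Leg 3: desired track 211.2°; wind correction +23.4° → command heading 234.6°, groundspeed 96.5 kt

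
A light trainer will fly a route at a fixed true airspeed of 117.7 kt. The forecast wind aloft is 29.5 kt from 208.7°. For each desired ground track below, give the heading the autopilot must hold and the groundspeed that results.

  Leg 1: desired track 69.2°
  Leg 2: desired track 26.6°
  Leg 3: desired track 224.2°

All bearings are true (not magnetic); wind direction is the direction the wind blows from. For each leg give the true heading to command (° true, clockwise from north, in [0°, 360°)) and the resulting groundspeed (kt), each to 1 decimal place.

Leg 1: heading=78.6°, groundspeed=138.6 kt
Leg 2: heading=26.1°, groundspeed=147.2 kt
Leg 3: heading=220.4°, groundspeed=89.0 kt

Leg 1: desired track 69.2°; wind correction +9.4° → command heading 78.6°, groundspeed 138.6 kt
Leg 2: desired track 26.6°; wind correction -0.5° → command heading 26.1°, groundspeed 147.2 kt
Leg 3: desired track 224.2°; wind correction -3.8° → command heading 220.4°, groundspeed 89.0 kt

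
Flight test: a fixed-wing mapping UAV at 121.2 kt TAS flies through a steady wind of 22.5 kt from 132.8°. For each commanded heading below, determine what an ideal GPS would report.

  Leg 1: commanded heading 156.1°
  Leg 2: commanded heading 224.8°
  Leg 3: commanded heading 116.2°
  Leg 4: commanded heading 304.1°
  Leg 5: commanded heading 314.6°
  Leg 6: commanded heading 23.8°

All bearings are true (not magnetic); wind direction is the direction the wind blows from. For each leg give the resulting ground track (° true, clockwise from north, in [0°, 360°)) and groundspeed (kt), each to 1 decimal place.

Leg 1: heading 156.1°; drift +5.1° → track 161.2°, groundspeed 100.9 kt
Leg 2: heading 224.8°; drift +10.4° → track 235.2°, groundspeed 124.0 kt
Leg 3: heading 116.2°; drift -3.7° → track 112.5°, groundspeed 99.8 kt
Leg 4: heading 304.1°; drift +1.4° → track 305.5°, groundspeed 143.5 kt
Leg 5: heading 314.6°; drift -0.3° → track 314.3°, groundspeed 143.7 kt
Leg 6: heading 23.8°; drift -9.4° → track 14.4°, groundspeed 130.3 kt

Leg 1: track=161.2°, groundspeed=100.9 kt
Leg 2: track=235.2°, groundspeed=124.0 kt
Leg 3: track=112.5°, groundspeed=99.8 kt
Leg 4: track=305.5°, groundspeed=143.5 kt
Leg 5: track=314.3°, groundspeed=143.7 kt
Leg 6: track=14.4°, groundspeed=130.3 kt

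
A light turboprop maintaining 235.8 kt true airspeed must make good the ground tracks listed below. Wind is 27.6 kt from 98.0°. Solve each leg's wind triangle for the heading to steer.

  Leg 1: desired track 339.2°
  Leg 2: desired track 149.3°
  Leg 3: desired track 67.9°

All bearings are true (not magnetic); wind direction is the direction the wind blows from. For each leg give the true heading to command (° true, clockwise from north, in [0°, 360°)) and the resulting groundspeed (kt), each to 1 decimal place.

Leg 1: desired track 339.2°; wind correction +5.9° → command heading 345.1°, groundspeed 247.9 kt
Leg 2: desired track 149.3°; wind correction -5.2° → command heading 144.1°, groundspeed 217.6 kt
Leg 3: desired track 67.9°; wind correction +3.4° → command heading 71.3°, groundspeed 211.5 kt

Leg 1: heading=345.1°, groundspeed=247.9 kt
Leg 2: heading=144.1°, groundspeed=217.6 kt
Leg 3: heading=71.3°, groundspeed=211.5 kt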